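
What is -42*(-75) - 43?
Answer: 3107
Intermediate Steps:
-42*(-75) - 43 = 3150 - 43 = 3107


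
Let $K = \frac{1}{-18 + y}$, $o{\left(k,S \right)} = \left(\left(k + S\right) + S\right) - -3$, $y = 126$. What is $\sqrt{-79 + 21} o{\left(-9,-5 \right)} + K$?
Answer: $\frac{1}{108} - 16 i \sqrt{58} \approx 0.0092593 - 121.85 i$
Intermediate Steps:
$o{\left(k,S \right)} = 3 + k + 2 S$ ($o{\left(k,S \right)} = \left(\left(S + k\right) + S\right) + 3 = \left(k + 2 S\right) + 3 = 3 + k + 2 S$)
$K = \frac{1}{108}$ ($K = \frac{1}{-18 + 126} = \frac{1}{108} \approx 0.0092593$)
$\sqrt{-79 + 21} o{\left(-9,-5 \right)} + K = \sqrt{-79 + 21} \left(3 - 9 + 2 \left(-5\right)\right) + \frac{1}{108} = \sqrt{-58} \left(3 - 9 - 10\right) + \frac{1}{108} = i \sqrt{58} \left(-16\right) + \frac{1}{108} = - 16 i \sqrt{58} + \frac{1}{108} = \frac{1}{108} - 16 i \sqrt{58}$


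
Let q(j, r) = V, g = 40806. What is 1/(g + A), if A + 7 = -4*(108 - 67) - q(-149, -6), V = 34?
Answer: 1/40601 ≈ 2.4630e-5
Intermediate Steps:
q(j, r) = 34
A = -205 (A = -7 + (-4*(108 - 67) - 1*34) = -7 + (-4*41 - 34) = -7 + (-164 - 34) = -7 - 198 = -205)
1/(g + A) = 1/(40806 - 205) = 1/40601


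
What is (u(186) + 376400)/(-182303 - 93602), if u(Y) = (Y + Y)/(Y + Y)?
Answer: -376401/275905 ≈ -1.3642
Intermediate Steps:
u(Y) = 1 (u(Y) = (2*Y)/((2*Y)) = (2*Y)*(1/(2*Y)) = 1)
(u(186) + 376400)/(-182303 - 93602) = (1 + 376400)/(-182303 - 93602) = 376401/(-275905) = 376401*(-1/275905) = -376401/275905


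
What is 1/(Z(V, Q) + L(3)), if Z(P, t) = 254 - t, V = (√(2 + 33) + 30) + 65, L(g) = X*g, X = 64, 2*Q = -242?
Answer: 1/567 ≈ 0.0017637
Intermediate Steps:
Q = -121 (Q = (½)*(-242) = -121)
L(g) = 64*g
V = 95 + √35 (V = (√35 + 30) + 65 = (30 + √35) + 65 = 95 + √35 ≈ 100.92)
1/(Z(V, Q) + L(3)) = 1/((254 - 1*(-121)) + 64*3) = 1/((254 + 121) + 192) = 1/(375 + 192) = 1/567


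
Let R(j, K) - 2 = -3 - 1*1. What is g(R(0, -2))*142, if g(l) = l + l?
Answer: -568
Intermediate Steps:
R(j, K) = -2 (R(j, K) = 2 + (-3 - 1*1) = 2 + (-3 - 1) = 2 - 4 = -2)
g(l) = 2*l
g(R(0, -2))*142 = (2*(-2))*142 = -4*142 = -568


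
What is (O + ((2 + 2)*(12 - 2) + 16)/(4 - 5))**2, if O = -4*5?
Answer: 5776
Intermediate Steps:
O = -20
(O + ((2 + 2)*(12 - 2) + 16)/(4 - 5))**2 = (-20 + ((2 + 2)*(12 - 2) + 16)/(4 - 5))**2 = (-20 + (4*10 + 16)/(-1))**2 = (-20 + (40 + 16)*(-1))**2 = (-20 + 56*(-1))**2 = (-20 - 56)**2 = (-76)**2 = 5776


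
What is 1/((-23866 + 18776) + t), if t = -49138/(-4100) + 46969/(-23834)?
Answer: -12214925/62051645476 ≈ -0.00019685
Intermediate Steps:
t = 122322774/12214925 (t = -49138*(-1/4100) + 46969*(-1/23834) = 24569/2050 - 46969/23834 = 122322774/12214925 ≈ 10.014)
1/((-23866 + 18776) + t) = 1/((-23866 + 18776) + 122322774/12214925) = 1/(-5090 + 122322774/12214925) = 1/(-62051645476/12214925) = -12214925/62051645476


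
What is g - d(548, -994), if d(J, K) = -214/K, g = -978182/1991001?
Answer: -699193561/989527497 ≈ -0.70659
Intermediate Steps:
g = -978182/1991001 (g = -978182*1/1991001 = -978182/1991001 ≈ -0.49130)
g - d(548, -994) = -978182/1991001 - (-214)/(-994) = -978182/1991001 - (-214)*(-1)/994 = -978182/1991001 - 1*107/497 = -978182/1991001 - 107/497 = -699193561/989527497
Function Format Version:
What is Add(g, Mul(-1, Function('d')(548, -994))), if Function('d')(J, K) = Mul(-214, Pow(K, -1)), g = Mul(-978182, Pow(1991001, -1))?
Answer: Rational(-699193561, 989527497) ≈ -0.70659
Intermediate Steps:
g = Rational(-978182, 1991001) (g = Mul(-978182, Rational(1, 1991001)) = Rational(-978182, 1991001) ≈ -0.49130)
Add(g, Mul(-1, Function('d')(548, -994))) = Add(Rational(-978182, 1991001), Mul(-1, Mul(-214, Pow(-994, -1)))) = Add(Rational(-978182, 1991001), Mul(-1, Mul(-214, Rational(-1, 994)))) = Add(Rational(-978182, 1991001), Mul(-1, Rational(107, 497))) = Add(Rational(-978182, 1991001), Rational(-107, 497)) = Rational(-699193561, 989527497)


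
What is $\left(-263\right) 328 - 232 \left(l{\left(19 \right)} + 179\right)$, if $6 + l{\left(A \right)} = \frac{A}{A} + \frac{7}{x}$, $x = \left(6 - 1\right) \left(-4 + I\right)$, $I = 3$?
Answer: $- \frac{631536}{5} \approx -1.2631 \cdot 10^{5}$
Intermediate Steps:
$x = -5$ ($x = \left(6 - 1\right) \left(-4 + 3\right) = 5 \left(-1\right) = -5$)
$l{\left(A \right)} = - \frac{32}{5}$ ($l{\left(A \right)} = -6 + \left(\frac{A}{A} + \frac{7}{-5}\right) = -6 + \left(1 + 7 \left(- \frac{1}{5}\right)\right) = -6 + \left(1 - \frac{7}{5}\right) = -6 - \frac{2}{5} = - \frac{32}{5}$)
$\left(-263\right) 328 - 232 \left(l{\left(19 \right)} + 179\right) = \left(-263\right) 328 - 232 \left(- \frac{32}{5} + 179\right) = -86264 - 232 \cdot \frac{863}{5} = -86264 - \frac{200216}{5} = - \frac{631536}{5}$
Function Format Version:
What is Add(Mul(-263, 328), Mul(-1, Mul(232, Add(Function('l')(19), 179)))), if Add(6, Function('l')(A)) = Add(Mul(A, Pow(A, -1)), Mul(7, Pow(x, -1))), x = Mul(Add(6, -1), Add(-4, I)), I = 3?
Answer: Rational(-631536, 5) ≈ -1.2631e+5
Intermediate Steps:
x = -5 (x = Mul(Add(6, -1), Add(-4, 3)) = Mul(5, -1) = -5)
Function('l')(A) = Rational(-32, 5) (Function('l')(A) = Add(-6, Add(Mul(A, Pow(A, -1)), Mul(7, Pow(-5, -1)))) = Add(-6, Add(1, Mul(7, Rational(-1, 5)))) = Add(-6, Add(1, Rational(-7, 5))) = Add(-6, Rational(-2, 5)) = Rational(-32, 5))
Add(Mul(-263, 328), Mul(-1, Mul(232, Add(Function('l')(19), 179)))) = Add(Mul(-263, 328), Mul(-1, Mul(232, Add(Rational(-32, 5), 179)))) = Add(-86264, Mul(-1, Mul(232, Rational(863, 5)))) = Add(-86264, Mul(-1, Rational(200216, 5))) = Add(-86264, Rational(-200216, 5)) = Rational(-631536, 5)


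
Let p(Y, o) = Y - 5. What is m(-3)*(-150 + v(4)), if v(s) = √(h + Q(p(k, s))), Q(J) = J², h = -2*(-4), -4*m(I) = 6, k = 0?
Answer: 225 - 3*√33/2 ≈ 216.38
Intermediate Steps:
m(I) = -3/2 (m(I) = -¼*6 = -3/2)
p(Y, o) = -5 + Y
h = 8
v(s) = √33 (v(s) = √(8 + (-5 + 0)²) = √(8 + (-5)²) = √(8 + 25) = √33)
m(-3)*(-150 + v(4)) = -3*(-150 + √33)/2 = 225 - 3*√33/2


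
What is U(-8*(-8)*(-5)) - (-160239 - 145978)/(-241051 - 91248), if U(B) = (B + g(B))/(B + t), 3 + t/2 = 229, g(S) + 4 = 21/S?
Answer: -130562933/38667520 ≈ -3.3766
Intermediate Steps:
g(S) = -4 + 21/S
t = 452 (t = -6 + 2*229 = -6 + 458 = 452)
U(B) = (-4 + B + 21/B)/(452 + B) (U(B) = (B + (-4 + 21/B))/(B + 452) = (-4 + B + 21/B)/(452 + B))
U(-8*(-8)*(-5)) - (-160239 - 145978)/(-241051 - 91248) = (21 + (-8*(-8)*(-5))*(-4 - 8*(-8)*(-5)))/(((-8*(-8)*(-5)))*(452 - 8*(-8)*(-5))) - (-160239 - 145978)/(-241051 - 91248) = (21 + (64*(-5))*(-4 + 64*(-5)))/(((64*(-5)))*(452 + 64*(-5))) - (-306217)/(-332299) = (21 - 320*(-4 - 320))/((-320)*(452 - 320)) - (-306217)*(-1)/332299 = -1/320*(21 - 320*(-324))/132 - 1*306217/332299 = -1/320*1/132*(21 + 103680) - 306217/332299 = -1/320*1/132*103701 - 306217/332299 = -34567/14080 - 306217/332299 = -130562933/38667520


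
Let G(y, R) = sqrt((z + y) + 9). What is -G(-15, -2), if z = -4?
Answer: -I*sqrt(10) ≈ -3.1623*I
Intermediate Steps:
G(y, R) = sqrt(5 + y) (G(y, R) = sqrt((-4 + y) + 9) = sqrt(5 + y))
-G(-15, -2) = -sqrt(5 - 15) = -sqrt(-10) = -I*sqrt(10)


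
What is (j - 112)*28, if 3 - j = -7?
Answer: -2856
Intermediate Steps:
j = 10 (j = 3 - 1*(-7) = 3 + 7 = 10)
(j - 112)*28 = (10 - 112)*28 = -102*28 = -2856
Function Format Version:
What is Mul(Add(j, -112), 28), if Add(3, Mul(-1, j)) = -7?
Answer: -2856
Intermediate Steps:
j = 10 (j = Add(3, Mul(-1, -7)) = Add(3, 7) = 10)
Mul(Add(j, -112), 28) = Mul(Add(10, -112), 28) = Mul(-102, 28) = -2856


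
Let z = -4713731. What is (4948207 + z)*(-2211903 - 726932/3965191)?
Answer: -2056499565776182780/3965191 ≈ -5.1864e+11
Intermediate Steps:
(4948207 + z)*(-2211903 - 726932/3965191) = (4948207 - 4713731)*(-2211903 - 726932/3965191) = 234476*(-2211903 - 726932*1/3965191) = 234476*(-2211903 - 726932/3965191) = 234476*(-8770618595405/3965191) = -2056499565776182780/3965191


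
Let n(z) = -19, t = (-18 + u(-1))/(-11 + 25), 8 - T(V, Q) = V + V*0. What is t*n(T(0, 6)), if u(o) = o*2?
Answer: 190/7 ≈ 27.143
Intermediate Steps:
T(V, Q) = 8 - V (T(V, Q) = 8 - (V + V*0) = 8 - (V + 0) = 8 - V)
u(o) = 2*o
t = -10/7 (t = (-18 + 2*(-1))/(-11 + 25) = (-18 - 2)/14 = -20*1/14 = -10/7 ≈ -1.4286)
t*n(T(0, 6)) = -10/7*(-19) = 190/7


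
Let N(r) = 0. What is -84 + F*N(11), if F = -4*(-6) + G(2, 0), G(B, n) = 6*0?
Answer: -84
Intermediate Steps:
G(B, n) = 0
F = 24 (F = -4*(-6) + 0 = 24 + 0 = 24)
-84 + F*N(11) = -84 + 24*0 = -84 + 0 = -84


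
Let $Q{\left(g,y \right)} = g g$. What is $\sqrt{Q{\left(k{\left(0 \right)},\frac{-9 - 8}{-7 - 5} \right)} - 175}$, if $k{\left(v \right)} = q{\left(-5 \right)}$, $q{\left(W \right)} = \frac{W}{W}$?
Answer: $i \sqrt{174} \approx 13.191 i$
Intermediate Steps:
$q{\left(W \right)} = 1$
$k{\left(v \right)} = 1$
$Q{\left(g,y \right)} = g^{2}$
$\sqrt{Q{\left(k{\left(0 \right)},\frac{-9 - 8}{-7 - 5} \right)} - 175} = \sqrt{1^{2} - 175} = \sqrt{1 - 175} = \sqrt{-174} = i \sqrt{174}$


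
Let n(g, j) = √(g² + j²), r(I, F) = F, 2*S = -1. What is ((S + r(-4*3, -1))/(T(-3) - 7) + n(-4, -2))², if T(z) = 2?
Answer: 2009/100 + 6*√5/5 ≈ 22.773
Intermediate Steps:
S = -½ (S = (½)*(-1) = -½ ≈ -0.50000)
((S + r(-4*3, -1))/(T(-3) - 7) + n(-4, -2))² = ((-½ - 1)/(2 - 7) + √((-4)² + (-2)²))² = (-3/2/(-5) + √(16 + 4))² = (-3/2*(-⅕) + √20)² = (3/10 + 2*√5)²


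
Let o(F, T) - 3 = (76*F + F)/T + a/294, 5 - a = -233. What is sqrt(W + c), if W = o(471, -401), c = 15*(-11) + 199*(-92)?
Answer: 2*I*sqrt(329030911965)/8421 ≈ 136.23*I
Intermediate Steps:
a = 238 (a = 5 - 1*(-233) = 5 + 233 = 238)
o(F, T) = 80/21 + 77*F/T (o(F, T) = 3 + ((76*F + F)/T + 238/294) = 3 + ((77*F)/T + 238*(1/294)) = 3 + (77*F/T + 17/21) = 3 + (17/21 + 77*F/T) = 80/21 + 77*F/T)
c = -18473 (c = -165 - 18308 = -18473)
W = -729527/8421 (W = 80/21 + 77*471/(-401) = 80/21 + 77*471*(-1/401) = 80/21 - 36267/401 = -729527/8421 ≈ -86.632)
sqrt(W + c) = sqrt(-729527/8421 - 18473) = sqrt(-156290660/8421) = 2*I*sqrt(329030911965)/8421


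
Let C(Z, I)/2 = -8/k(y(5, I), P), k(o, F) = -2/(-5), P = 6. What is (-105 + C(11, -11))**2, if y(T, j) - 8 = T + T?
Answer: 21025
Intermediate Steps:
y(T, j) = 8 + 2*T (y(T, j) = 8 + (T + T) = 8 + 2*T)
k(o, F) = 2/5 (k(o, F) = -2*(-1/5) = 2/5)
C(Z, I) = -40 (C(Z, I) = 2*(-8/2/5) = 2*(-8*5/2) = 2*(-20) = -40)
(-105 + C(11, -11))**2 = (-105 - 40)**2 = (-145)**2 = 21025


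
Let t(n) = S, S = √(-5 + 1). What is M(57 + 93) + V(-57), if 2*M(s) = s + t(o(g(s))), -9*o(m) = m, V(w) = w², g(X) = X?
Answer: 3324 + I ≈ 3324.0 + 1.0*I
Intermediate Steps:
o(m) = -m/9
S = 2*I (S = √(-4) = 2*I ≈ 2.0*I)
t(n) = 2*I
M(s) = I + s/2 (M(s) = (s + 2*I)/2 = I + s/2)
M(57 + 93) + V(-57) = (I + (57 + 93)/2) + (-57)² = (I + (½)*150) + 3249 = (I + 75) + 3249 = (75 + I) + 3249 = 3324 + I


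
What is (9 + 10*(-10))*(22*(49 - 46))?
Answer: -6006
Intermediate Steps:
(9 + 10*(-10))*(22*(49 - 46)) = (9 - 100)*(22*3) = -91*66 = -6006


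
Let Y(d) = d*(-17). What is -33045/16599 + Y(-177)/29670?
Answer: -103388751/54721370 ≈ -1.8894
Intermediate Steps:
Y(d) = -17*d
-33045/16599 + Y(-177)/29670 = -33045/16599 - 17*(-177)/29670 = -33045*1/16599 + 3009*(1/29670) = -11015/5533 + 1003/9890 = -103388751/54721370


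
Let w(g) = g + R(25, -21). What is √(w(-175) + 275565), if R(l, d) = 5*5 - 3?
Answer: 2*√68853 ≈ 524.80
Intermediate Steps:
R(l, d) = 22 (R(l, d) = 25 - 3 = 22)
w(g) = 22 + g (w(g) = g + 22 = 22 + g)
√(w(-175) + 275565) = √((22 - 175) + 275565) = √(-153 + 275565) = √275412 = 2*√68853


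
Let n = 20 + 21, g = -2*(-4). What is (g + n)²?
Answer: 2401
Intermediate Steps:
g = 8
n = 41
(g + n)² = (8 + 41)² = 49² = 2401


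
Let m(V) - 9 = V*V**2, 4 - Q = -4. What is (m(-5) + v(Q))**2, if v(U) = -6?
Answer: 14884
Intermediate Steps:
Q = 8 (Q = 4 - 1*(-4) = 4 + 4 = 8)
m(V) = 9 + V**3 (m(V) = 9 + V*V**2 = 9 + V**3)
(m(-5) + v(Q))**2 = ((9 + (-5)**3) - 6)**2 = ((9 - 125) - 6)**2 = (-116 - 6)**2 = (-122)**2 = 14884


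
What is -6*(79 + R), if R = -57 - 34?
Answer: 72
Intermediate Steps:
R = -91
-6*(79 + R) = -6*(79 - 91) = -6*(-12) = 72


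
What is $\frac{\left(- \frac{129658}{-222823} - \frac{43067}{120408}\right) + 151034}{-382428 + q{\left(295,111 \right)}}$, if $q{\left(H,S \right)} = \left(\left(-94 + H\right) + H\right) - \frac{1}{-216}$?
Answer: $- \frac{36469787973902811}{92223990716357201} \approx -0.39545$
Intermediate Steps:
$q{\left(H,S \right)} = - \frac{20303}{216} + 2 H$ ($q{\left(H,S \right)} = \left(-94 + 2 H\right) - - \frac{1}{216} = \left(-94 + 2 H\right) + \frac{1}{216} = - \frac{20303}{216} + 2 H$)
$\frac{\left(- \frac{129658}{-222823} - \frac{43067}{120408}\right) + 151034}{-382428 + q{\left(295,111 \right)}} = \frac{\left(- \frac{129658}{-222823} - \frac{43067}{120408}\right) + 151034}{-382428 + \left(- \frac{20303}{216} + 2 \cdot 295\right)} = \frac{\left(\left(-129658\right) \left(- \frac{1}{222823}\right) - \frac{43067}{120408}\right) + 151034}{-382428 + \left(- \frac{20303}{216} + 590\right)} = \frac{\left(\frac{129658}{222823} - \frac{43067}{120408}\right) + 151034}{-382428 + \frac{107137}{216}} = \frac{\frac{6015542323}{26829671784} + 151034}{- \frac{82497311}{216}} = \frac{4052198663766979}{26829671784} \left(- \frac{216}{82497311}\right) = - \frac{36469787973902811}{92223990716357201}$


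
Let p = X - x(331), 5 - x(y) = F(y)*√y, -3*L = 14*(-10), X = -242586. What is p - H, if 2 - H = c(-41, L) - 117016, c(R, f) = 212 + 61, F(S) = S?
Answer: -359336 + 331*√331 ≈ -3.5331e+5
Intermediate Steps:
L = 140/3 (L = -14*(-10)/3 = -⅓*(-140) = 140/3 ≈ 46.667)
x(y) = 5 - y^(3/2) (x(y) = 5 - y*√y = 5 - y^(3/2))
c(R, f) = 273
H = 116745 (H = 2 - (273 - 117016) = 2 - 1*(-116743) = 2 + 116743 = 116745)
p = -242591 + 331*√331 (p = -242586 - (5 - 331^(3/2)) = -242586 - (5 - 331*√331) = -242586 + (-5 + 331*√331) = -242591 + 331*√331 ≈ -2.3657e+5)
p - H = (-242591 + 331*√331) - 1*116745 = (-242591 + 331*√331) - 116745 = -359336 + 331*√331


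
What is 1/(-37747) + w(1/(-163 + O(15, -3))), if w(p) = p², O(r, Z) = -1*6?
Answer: 9186/1078092067 ≈ 8.5206e-6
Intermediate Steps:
O(r, Z) = -6
1/(-37747) + w(1/(-163 + O(15, -3))) = 1/(-37747) + (1/(-163 - 6))² = -1/37747 + (1/(-169))² = -1/37747 + (-1/169)² = -1/37747 + 1/28561 = 9186/1078092067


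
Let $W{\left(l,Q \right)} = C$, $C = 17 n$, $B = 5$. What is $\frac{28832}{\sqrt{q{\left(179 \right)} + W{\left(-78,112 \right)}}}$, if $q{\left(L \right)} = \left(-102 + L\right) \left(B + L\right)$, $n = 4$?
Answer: $\frac{14416 \sqrt{3559}}{3559} \approx 241.65$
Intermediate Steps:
$C = 68$ ($C = 17 \cdot 4 = 68$)
$W{\left(l,Q \right)} = 68$
$q{\left(L \right)} = \left(-102 + L\right) \left(5 + L\right)$
$\frac{28832}{\sqrt{q{\left(179 \right)} + W{\left(-78,112 \right)}}} = \frac{28832}{\sqrt{\left(-510 + 179^{2} - 17363\right) + 68}} = \frac{28832}{\sqrt{\left(-510 + 32041 - 17363\right) + 68}} = \frac{28832}{\sqrt{14168 + 68}} = \frac{28832}{\sqrt{14236}} = \frac{28832}{2 \sqrt{3559}} = 28832 \frac{\sqrt{3559}}{7118} = \frac{14416 \sqrt{3559}}{3559}$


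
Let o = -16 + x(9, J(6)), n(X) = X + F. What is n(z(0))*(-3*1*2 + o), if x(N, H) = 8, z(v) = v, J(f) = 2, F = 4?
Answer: -56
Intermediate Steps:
n(X) = 4 + X (n(X) = X + 4 = 4 + X)
o = -8 (o = -16 + 8 = -8)
n(z(0))*(-3*1*2 + o) = (4 + 0)*(-3*1*2 - 8) = 4*(-3*2 - 8) = 4*(-6 - 8) = 4*(-14) = -56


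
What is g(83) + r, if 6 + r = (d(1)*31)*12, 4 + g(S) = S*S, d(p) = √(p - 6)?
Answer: 6879 + 372*I*√5 ≈ 6879.0 + 831.82*I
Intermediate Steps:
d(p) = √(-6 + p)
g(S) = -4 + S² (g(S) = -4 + S*S = -4 + S²)
r = -6 + 372*I*√5 (r = -6 + (√(-6 + 1)*31)*12 = -6 + (√(-5)*31)*12 = -6 + ((I*√5)*31)*12 = -6 + (31*I*√5)*12 = -6 + 372*I*√5 ≈ -6.0 + 831.82*I)
g(83) + r = (-4 + 83²) + (-6 + 372*I*√5) = (-4 + 6889) + (-6 + 372*I*√5) = 6885 + (-6 + 372*I*√5) = 6879 + 372*I*√5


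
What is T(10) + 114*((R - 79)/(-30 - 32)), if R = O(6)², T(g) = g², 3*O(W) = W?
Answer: 7375/31 ≈ 237.90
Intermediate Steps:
O(W) = W/3
R = 4 (R = ((⅓)*6)² = 2² = 4)
T(10) + 114*((R - 79)/(-30 - 32)) = 10² + 114*((4 - 79)/(-30 - 32)) = 100 + 114*(-75/(-62)) = 100 + 114*(-75*(-1/62)) = 100 + 114*(75/62) = 100 + 4275/31 = 7375/31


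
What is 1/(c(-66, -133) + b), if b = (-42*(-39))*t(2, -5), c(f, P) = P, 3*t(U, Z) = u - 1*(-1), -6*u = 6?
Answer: -1/133 ≈ -0.0075188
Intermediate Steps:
u = -1 (u = -⅙*6 = -1)
t(U, Z) = 0 (t(U, Z) = (-1 - 1*(-1))/3 = (-1 + 1)/3 = (⅓)*0 = 0)
b = 0 (b = -42*(-39)*0 = 1638*0 = 0)
1/(c(-66, -133) + b) = 1/(-133 + 0) = 1/(-133) = -1/133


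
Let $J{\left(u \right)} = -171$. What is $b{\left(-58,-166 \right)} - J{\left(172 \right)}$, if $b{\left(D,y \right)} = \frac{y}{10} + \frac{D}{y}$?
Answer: $\frac{64221}{415} \approx 154.75$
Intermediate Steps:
$b{\left(D,y \right)} = \frac{y}{10} + \frac{D}{y}$ ($b{\left(D,y \right)} = y \frac{1}{10} + \frac{D}{y} = \frac{y}{10} + \frac{D}{y}$)
$b{\left(-58,-166 \right)} - J{\left(172 \right)} = \left(\frac{1}{10} \left(-166\right) - \frac{58}{-166}\right) - -171 = \left(- \frac{83}{5} - - \frac{29}{83}\right) + 171 = \left(- \frac{83}{5} + \frac{29}{83}\right) + 171 = - \frac{6744}{415} + 171 = \frac{64221}{415}$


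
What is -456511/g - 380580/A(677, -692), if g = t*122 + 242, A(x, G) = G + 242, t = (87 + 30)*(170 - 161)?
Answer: 1625942023/1930620 ≈ 842.19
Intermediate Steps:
t = 1053 (t = 117*9 = 1053)
A(x, G) = 242 + G
g = 128708 (g = 1053*122 + 242 = 128466 + 242 = 128708)
-456511/g - 380580/A(677, -692) = -456511/128708 - 380580/(242 - 692) = -456511*1/128708 - 380580/(-450) = -456511/128708 - 380580*(-1/450) = -456511/128708 + 12686/15 = 1625942023/1930620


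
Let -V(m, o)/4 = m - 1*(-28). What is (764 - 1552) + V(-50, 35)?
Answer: -700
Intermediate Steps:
V(m, o) = -112 - 4*m (V(m, o) = -4*(m - 1*(-28)) = -4*(m + 28) = -4*(28 + m) = -112 - 4*m)
(764 - 1552) + V(-50, 35) = (764 - 1552) + (-112 - 4*(-50)) = -788 + (-112 + 200) = -788 + 88 = -700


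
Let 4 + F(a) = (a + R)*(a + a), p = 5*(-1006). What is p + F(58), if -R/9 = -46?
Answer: 49718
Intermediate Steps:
p = -5030
R = 414 (R = -9*(-46) = 414)
F(a) = -4 + 2*a*(414 + a) (F(a) = -4 + (a + 414)*(a + a) = -4 + (414 + a)*(2*a) = -4 + 2*a*(414 + a))
p + F(58) = -5030 + (-4 + 2*58² + 828*58) = -5030 + (-4 + 2*3364 + 48024) = -5030 + (-4 + 6728 + 48024) = -5030 + 54748 = 49718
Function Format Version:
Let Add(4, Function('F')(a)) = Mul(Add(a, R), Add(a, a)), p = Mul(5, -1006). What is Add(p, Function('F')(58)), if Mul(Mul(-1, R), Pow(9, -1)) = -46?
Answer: 49718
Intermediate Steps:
p = -5030
R = 414 (R = Mul(-9, -46) = 414)
Function('F')(a) = Add(-4, Mul(2, a, Add(414, a))) (Function('F')(a) = Add(-4, Mul(Add(a, 414), Add(a, a))) = Add(-4, Mul(Add(414, a), Mul(2, a))) = Add(-4, Mul(2, a, Add(414, a))))
Add(p, Function('F')(58)) = Add(-5030, Add(-4, Mul(2, Pow(58, 2)), Mul(828, 58))) = Add(-5030, Add(-4, Mul(2, 3364), 48024)) = Add(-5030, Add(-4, 6728, 48024)) = Add(-5030, 54748) = 49718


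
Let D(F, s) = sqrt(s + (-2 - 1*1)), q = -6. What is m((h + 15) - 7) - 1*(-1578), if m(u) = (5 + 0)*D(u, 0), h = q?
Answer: 1578 + 5*I*sqrt(3) ≈ 1578.0 + 8.6602*I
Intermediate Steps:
D(F, s) = sqrt(-3 + s) (D(F, s) = sqrt(s + (-2 - 1)) = sqrt(s - 3) = sqrt(-3 + s))
h = -6
m(u) = 5*I*sqrt(3) (m(u) = (5 + 0)*sqrt(-3 + 0) = 5*sqrt(-3) = 5*(I*sqrt(3)) = 5*I*sqrt(3))
m((h + 15) - 7) - 1*(-1578) = 5*I*sqrt(3) - 1*(-1578) = 5*I*sqrt(3) + 1578 = 1578 + 5*I*sqrt(3)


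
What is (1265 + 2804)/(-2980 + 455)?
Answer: -4069/2525 ≈ -1.6115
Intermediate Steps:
(1265 + 2804)/(-2980 + 455) = 4069/(-2525) = 4069*(-1/2525) = -4069/2525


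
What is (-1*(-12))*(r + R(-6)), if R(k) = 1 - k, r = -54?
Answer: -564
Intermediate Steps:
(-1*(-12))*(r + R(-6)) = (-1*(-12))*(-54 + (1 - 1*(-6))) = 12*(-54 + (1 + 6)) = 12*(-54 + 7) = 12*(-47) = -564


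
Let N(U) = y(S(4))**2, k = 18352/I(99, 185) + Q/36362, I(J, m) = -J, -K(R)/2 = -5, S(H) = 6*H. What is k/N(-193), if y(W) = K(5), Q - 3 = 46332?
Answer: -662728259/359983800 ≈ -1.8410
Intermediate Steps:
K(R) = 10 (K(R) = -2*(-5) = 10)
Q = 46335 (Q = 3 + 46332 = 46335)
y(W) = 10
k = -662728259/3599838 (k = 18352/((-1*99)) + 46335/36362 = 18352/(-99) + 46335*(1/36362) = 18352*(-1/99) + 46335/36362 = -18352/99 + 46335/36362 = -662728259/3599838 ≈ -184.10)
N(U) = 100 (N(U) = 10**2 = 100)
k/N(-193) = -662728259/3599838/100 = -662728259/3599838*1/100 = -662728259/359983800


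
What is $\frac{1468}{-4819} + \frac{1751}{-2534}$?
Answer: $- \frac{12157981}{12211346} \approx -0.99563$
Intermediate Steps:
$\frac{1468}{-4819} + \frac{1751}{-2534} = 1468 \left(- \frac{1}{4819}\right) + 1751 \left(- \frac{1}{2534}\right) = - \frac{1468}{4819} - \frac{1751}{2534} = - \frac{12157981}{12211346}$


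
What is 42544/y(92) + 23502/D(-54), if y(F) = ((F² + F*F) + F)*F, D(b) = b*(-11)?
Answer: 383600446/9688635 ≈ 39.593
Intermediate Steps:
D(b) = -11*b
y(F) = F*(F + 2*F²) (y(F) = ((F² + F²) + F)*F = (2*F² + F)*F = (F + 2*F²)*F = F*(F + 2*F²))
42544/y(92) + 23502/D(-54) = 42544/((92²*(1 + 2*92))) + 23502/((-11*(-54))) = 42544/((8464*(1 + 184))) + 23502/594 = 42544/((8464*185)) + 23502*(1/594) = 42544/1565840 + 3917/99 = 42544*(1/1565840) + 3917/99 = 2659/97865 + 3917/99 = 383600446/9688635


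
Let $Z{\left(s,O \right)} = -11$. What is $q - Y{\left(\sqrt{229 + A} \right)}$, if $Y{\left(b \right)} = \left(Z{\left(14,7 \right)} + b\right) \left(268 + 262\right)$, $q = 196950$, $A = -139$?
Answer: $202780 - 1590 \sqrt{10} \approx 1.9775 \cdot 10^{5}$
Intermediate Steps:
$Y{\left(b \right)} = -5830 + 530 b$ ($Y{\left(b \right)} = \left(-11 + b\right) \left(268 + 262\right) = \left(-11 + b\right) 530 = -5830 + 530 b$)
$q - Y{\left(\sqrt{229 + A} \right)} = 196950 - \left(-5830 + 530 \sqrt{229 - 139}\right) = 196950 - \left(-5830 + 530 \sqrt{90}\right) = 196950 - \left(-5830 + 530 \cdot 3 \sqrt{10}\right) = 196950 - \left(-5830 + 1590 \sqrt{10}\right) = 196950 + \left(5830 - 1590 \sqrt{10}\right) = 202780 - 1590 \sqrt{10}$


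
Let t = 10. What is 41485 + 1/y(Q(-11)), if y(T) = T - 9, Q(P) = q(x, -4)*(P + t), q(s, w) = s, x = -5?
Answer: 165939/4 ≈ 41485.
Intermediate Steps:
Q(P) = -50 - 5*P (Q(P) = -5*(P + 10) = -5*(10 + P) = -50 - 5*P)
y(T) = -9 + T
41485 + 1/y(Q(-11)) = 41485 + 1/(-9 + (-50 - 5*(-11))) = 41485 + 1/(-9 + (-50 + 55)) = 41485 + 1/(-9 + 5) = 41485 + 1/(-4) = 41485 - 1/4 = 165939/4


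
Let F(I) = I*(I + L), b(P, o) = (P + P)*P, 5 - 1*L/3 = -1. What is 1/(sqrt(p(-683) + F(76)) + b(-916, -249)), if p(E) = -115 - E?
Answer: 52441/88001871151 - sqrt(482)/704014969208 ≈ 5.9588e-7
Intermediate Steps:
L = 18 (L = 15 - 3*(-1) = 15 + 3 = 18)
b(P, o) = 2*P**2 (b(P, o) = (2*P)*P = 2*P**2)
F(I) = I*(18 + I) (F(I) = I*(I + 18) = I*(18 + I))
1/(sqrt(p(-683) + F(76)) + b(-916, -249)) = 1/(sqrt((-115 - 1*(-683)) + 76*(18 + 76)) + 2*(-916)**2) = 1/(sqrt((-115 + 683) + 76*94) + 2*839056) = 1/(sqrt(568 + 7144) + 1678112) = 1/(sqrt(7712) + 1678112) = 1/(4*sqrt(482) + 1678112) = 1/(1678112 + 4*sqrt(482))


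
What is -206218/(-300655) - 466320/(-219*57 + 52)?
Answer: 142764935558/3737442305 ≈ 38.199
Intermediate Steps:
-206218/(-300655) - 466320/(-219*57 + 52) = -206218*(-1/300655) - 466320/(-12483 + 52) = 206218/300655 - 466320/(-12431) = 206218/300655 - 466320*(-1/12431) = 206218/300655 + 466320/12431 = 142764935558/3737442305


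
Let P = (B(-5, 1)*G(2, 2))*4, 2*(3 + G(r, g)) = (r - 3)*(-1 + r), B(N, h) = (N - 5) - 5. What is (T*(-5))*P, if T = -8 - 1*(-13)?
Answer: -5250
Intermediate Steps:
T = 5 (T = -8 + 13 = 5)
B(N, h) = -10 + N (B(N, h) = (-5 + N) - 5 = -10 + N)
G(r, g) = -3 + (-1 + r)*(-3 + r)/2 (G(r, g) = -3 + ((r - 3)*(-1 + r))/2 = -3 + ((-3 + r)*(-1 + r))/2 = -3 + ((-1 + r)*(-3 + r))/2 = -3 + (-1 + r)*(-3 + r)/2)
P = 210 (P = ((-10 - 5)*(-3/2 + (½)*2² - 2*2))*4 = -15*(-3/2 + (½)*4 - 4)*4 = -15*(-3/2 + 2 - 4)*4 = -15*(-7/2)*4 = (105/2)*4 = 210)
(T*(-5))*P = (5*(-5))*210 = -25*210 = -5250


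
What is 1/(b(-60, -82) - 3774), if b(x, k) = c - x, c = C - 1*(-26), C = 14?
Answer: -1/3674 ≈ -0.00027218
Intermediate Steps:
c = 40 (c = 14 - 1*(-26) = 14 + 26 = 40)
b(x, k) = 40 - x
1/(b(-60, -82) - 3774) = 1/((40 - 1*(-60)) - 3774) = 1/((40 + 60) - 3774) = 1/(100 - 3774) = 1/(-3674) = -1/3674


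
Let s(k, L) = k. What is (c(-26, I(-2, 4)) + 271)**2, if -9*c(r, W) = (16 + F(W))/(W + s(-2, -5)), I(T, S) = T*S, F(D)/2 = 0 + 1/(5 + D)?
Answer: 1340145664/18225 ≈ 73533.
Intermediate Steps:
F(D) = 2/(5 + D) (F(D) = 2*(0 + 1/(5 + D)) = 2/(5 + D))
I(T, S) = S*T
c(r, W) = -(16 + 2/(5 + W))/(9*(-2 + W)) (c(r, W) = -(16 + 2/(5 + W))/(9*(W - 2)) = -(16 + 2/(5 + W))/(9*(-2 + W)))
(c(-26, I(-2, 4)) + 271)**2 = (2*(-41 - 32*(-2))/(9*(-2 + 4*(-2))*(5 + 4*(-2))) + 271)**2 = (2*(-41 - 8*(-8))/(9*(-2 - 8)*(5 - 8)) + 271)**2 = ((2/9)*(-41 + 64)/(-10*(-3)) + 271)**2 = ((2/9)*(-1/10)*(-1/3)*23 + 271)**2 = (23/135 + 271)**2 = (36608/135)**2 = 1340145664/18225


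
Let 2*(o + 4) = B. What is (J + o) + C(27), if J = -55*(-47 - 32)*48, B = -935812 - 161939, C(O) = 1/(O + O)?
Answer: -9188626/27 ≈ -3.4032e+5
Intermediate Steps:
C(O) = 1/(2*O)
B = -1097751
o = -1097759/2 (o = -4 + (½)*(-1097751) = -4 - 1097751/2 = -1097759/2 ≈ -5.4888e+5)
J = 208560 (J = -(-4345)*48 = -55*(-3792) = 208560)
(J + o) + C(27) = (208560 - 1097759/2) + (½)/27 = -680639/2 + (½)*(1/27) = -680639/2 + 1/54 = -9188626/27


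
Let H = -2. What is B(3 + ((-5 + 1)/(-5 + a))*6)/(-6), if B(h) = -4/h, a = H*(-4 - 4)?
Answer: 22/27 ≈ 0.81481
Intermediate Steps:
a = 16 (a = -2*(-4 - 4) = -2*(-8) = 16)
B(3 + ((-5 + 1)/(-5 + a))*6)/(-6) = (-4/(3 + ((-5 + 1)/(-5 + 16))*6))/(-6) = -(-2)/(3*(3 - 4/11*6)) = -(-2)/(3*(3 - 24/11)) = -(-2)/(3*9/11) = -(-2)*11/(3*9) = -⅙*(-44/9) = 22/27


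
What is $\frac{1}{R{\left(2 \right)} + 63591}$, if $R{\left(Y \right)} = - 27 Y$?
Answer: $\frac{1}{63537} \approx 1.5739 \cdot 10^{-5}$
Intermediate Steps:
$\frac{1}{R{\left(2 \right)} + 63591} = \frac{1}{\left(-27\right) 2 + 63591} = \frac{1}{-54 + 63591} = \frac{1}{63537}$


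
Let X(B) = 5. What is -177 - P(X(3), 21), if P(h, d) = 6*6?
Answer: -213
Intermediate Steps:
P(h, d) = 36
-177 - P(X(3), 21) = -177 - 1*36 = -177 - 36 = -213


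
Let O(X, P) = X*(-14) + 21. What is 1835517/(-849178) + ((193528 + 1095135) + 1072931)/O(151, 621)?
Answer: -87358930731/77275198 ≈ -1130.5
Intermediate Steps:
O(X, P) = 21 - 14*X (O(X, P) = -14*X + 21 = 21 - 14*X)
1835517/(-849178) + ((193528 + 1095135) + 1072931)/O(151, 621) = 1835517/(-849178) + ((193528 + 1095135) + 1072931)/(21 - 14*151) = 1835517*(-1/849178) + (1288663 + 1072931)/(21 - 2114) = -1835517/849178 + 2361594/(-2093) = -1835517/849178 + 2361594*(-1/2093) = -1835517/849178 - 102678/91 = -87358930731/77275198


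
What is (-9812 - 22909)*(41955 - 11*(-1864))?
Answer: -2043720939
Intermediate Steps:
(-9812 - 22909)*(41955 - 11*(-1864)) = -32721*(41955 + 20504) = -32721*62459 = -2043720939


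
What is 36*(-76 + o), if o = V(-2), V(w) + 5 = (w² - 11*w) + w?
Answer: -2052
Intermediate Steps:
V(w) = -5 + w² - 10*w (V(w) = -5 + ((w² - 11*w) + w) = -5 + (w² - 10*w) = -5 + w² - 10*w)
o = 19 (o = -5 + (-2)² - 10*(-2) = -5 + 4 + 20 = 19)
36*(-76 + o) = 36*(-76 + 19) = 36*(-57) = -2052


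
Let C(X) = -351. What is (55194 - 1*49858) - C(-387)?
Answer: 5687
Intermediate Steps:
(55194 - 1*49858) - C(-387) = (55194 - 1*49858) - 1*(-351) = (55194 - 49858) + 351 = 5336 + 351 = 5687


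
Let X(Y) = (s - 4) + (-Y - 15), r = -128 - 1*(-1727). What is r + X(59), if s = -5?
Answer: 1516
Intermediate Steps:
r = 1599 (r = -128 + 1727 = 1599)
X(Y) = -24 - Y (X(Y) = (-5 - 4) + (-Y - 15) = -9 + (-15 - Y) = -24 - Y)
r + X(59) = 1599 + (-24 - 1*59) = 1599 + (-24 - 59) = 1599 - 83 = 1516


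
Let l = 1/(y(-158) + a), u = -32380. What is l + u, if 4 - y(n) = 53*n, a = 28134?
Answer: -1182258559/36512 ≈ -32380.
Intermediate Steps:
y(n) = 4 - 53*n
l = 1/36512 (l = 1/((4 - 53*(-158)) + 28134) = 1/((4 + 8374) + 28134) = 1/(8378 + 28134) = 1/36512 ≈ 2.7388e-5)
l + u = 1/36512 - 32380 = -1182258559/36512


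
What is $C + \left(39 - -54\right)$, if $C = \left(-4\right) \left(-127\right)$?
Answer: $601$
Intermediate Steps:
$C = 508$
$C + \left(39 - -54\right) = 508 + \left(39 - -54\right) = 508 + \left(39 + 54\right) = 508 + 93 = 601$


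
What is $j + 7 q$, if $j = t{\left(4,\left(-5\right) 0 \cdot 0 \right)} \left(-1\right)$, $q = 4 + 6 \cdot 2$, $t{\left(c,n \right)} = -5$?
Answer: $117$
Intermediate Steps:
$q = 16$ ($q = 4 + 12 = 16$)
$j = 5$ ($j = \left(-5\right) \left(-1\right) = 5$)
$j + 7 q = 5 + 7 \cdot 16 = 5 + 112 = 117$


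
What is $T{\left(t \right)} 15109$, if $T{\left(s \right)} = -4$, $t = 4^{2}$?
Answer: $-60436$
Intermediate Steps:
$t = 16$
$T{\left(t \right)} 15109 = \left(-4\right) 15109 = -60436$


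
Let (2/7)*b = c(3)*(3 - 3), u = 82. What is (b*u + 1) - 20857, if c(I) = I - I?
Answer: -20856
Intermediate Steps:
c(I) = 0
b = 0 (b = 7*(0*(3 - 3))/2 = 7*(0*0)/2 = (7/2)*0 = 0)
(b*u + 1) - 20857 = (0*82 + 1) - 20857 = (0 + 1) - 20857 = 1 - 20857 = -20856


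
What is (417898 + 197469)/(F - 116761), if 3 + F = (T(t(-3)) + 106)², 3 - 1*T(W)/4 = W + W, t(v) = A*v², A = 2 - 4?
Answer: -615367/48120 ≈ -12.788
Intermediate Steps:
A = -2
t(v) = -2*v²
T(W) = 12 - 8*W (T(W) = 12 - 4*(W + W) = 12 - 8*W)
F = 68641 (F = -3 + ((12 - (-16)*(-3)²) + 106)² = -3 + ((12 - (-16)*9) + 106)² = -3 + ((12 - 8*(-18)) + 106)² = -3 + ((12 + 144) + 106)² = -3 + (156 + 106)² = -3 + 262² = -3 + 68644 = 68641)
(417898 + 197469)/(F - 116761) = (417898 + 197469)/(68641 - 116761) = 615367/(-48120) = 615367*(-1/48120) = -615367/48120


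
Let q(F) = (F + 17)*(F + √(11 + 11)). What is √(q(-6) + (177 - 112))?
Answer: √(-1 + 11*√22) ≈ 7.1130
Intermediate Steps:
q(F) = (17 + F)*(F + √22)
√(q(-6) + (177 - 112)) = √(((-6)² + 17*(-6) + 17*√22 - 6*√22) + (177 - 112)) = √((36 - 102 + 17*√22 - 6*√22) + 65) = √((-66 + 11*√22) + 65) = √(-1 + 11*√22)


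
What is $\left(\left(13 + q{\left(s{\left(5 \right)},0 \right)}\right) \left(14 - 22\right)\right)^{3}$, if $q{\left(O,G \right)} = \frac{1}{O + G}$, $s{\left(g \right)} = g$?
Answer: $- \frac{147197952}{125} \approx -1.1776 \cdot 10^{6}$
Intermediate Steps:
$q{\left(O,G \right)} = \frac{1}{G + O}$
$\left(\left(13 + q{\left(s{\left(5 \right)},0 \right)}\right) \left(14 - 22\right)\right)^{3} = \left(\left(13 + \frac{1}{0 + 5}\right) \left(14 - 22\right)\right)^{3} = \left(\left(13 + \frac{1}{5}\right) \left(-8\right)\right)^{3} = \left(\frac{66}{5} \left(-8\right)\right)^{3} = \left(- \frac{528}{5}\right)^{3} = - \frac{147197952}{125}$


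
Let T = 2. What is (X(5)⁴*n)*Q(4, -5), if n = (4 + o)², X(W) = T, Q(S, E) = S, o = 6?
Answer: 6400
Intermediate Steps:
X(W) = 2
n = 100 (n = (4 + 6)² = 10² = 100)
(X(5)⁴*n)*Q(4, -5) = (2⁴*100)*4 = (16*100)*4 = 1600*4 = 6400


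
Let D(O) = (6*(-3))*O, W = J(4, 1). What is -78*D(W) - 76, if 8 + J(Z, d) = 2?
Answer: -8500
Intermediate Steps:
J(Z, d) = -6 (J(Z, d) = -8 + 2 = -6)
W = -6
D(O) = -18*O
-78*D(W) - 76 = -(-1404)*(-6) - 76 = -78*108 - 76 = -8424 - 76 = -8500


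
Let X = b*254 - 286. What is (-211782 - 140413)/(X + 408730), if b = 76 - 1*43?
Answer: -352195/416826 ≈ -0.84494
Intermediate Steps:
b = 33 (b = 76 - 43 = 33)
X = 8096 (X = 33*254 - 286 = 8382 - 286 = 8096)
(-211782 - 140413)/(X + 408730) = (-211782 - 140413)/(8096 + 408730) = -352195/416826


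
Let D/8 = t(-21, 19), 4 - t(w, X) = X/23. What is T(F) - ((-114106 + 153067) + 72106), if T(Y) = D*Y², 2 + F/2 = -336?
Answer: 264319443/23 ≈ 1.1492e+7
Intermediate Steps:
F = -676 (F = -4 + 2*(-336) = -4 - 672 = -676)
t(w, X) = 4 - X/23
D = 584/23 (D = 8*(4 - 1/23*19) = 8*(4 - 19/23) = 8*(73/23) = 584/23 ≈ 25.391)
T(Y) = 584*Y²/23
T(F) - ((-114106 + 153067) + 72106) = (584/23)*(-676)² - ((-114106 + 153067) + 72106) = (584/23)*456976 - (38961 + 72106) = 266873984/23 - 1*111067 = 266873984/23 - 111067 = 264319443/23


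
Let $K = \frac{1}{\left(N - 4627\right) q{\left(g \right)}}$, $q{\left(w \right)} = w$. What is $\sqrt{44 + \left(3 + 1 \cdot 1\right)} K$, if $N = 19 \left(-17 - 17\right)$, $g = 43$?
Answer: $- \frac{4 \sqrt{3}}{226739} \approx -3.0556 \cdot 10^{-5}$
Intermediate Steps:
$N = -646$ ($N = 19 \left(-34\right) = -646$)
$K = - \frac{1}{226739}$ ($K = \frac{1}{\left(-646 - 4627\right) 43} = \frac{1}{-5273} \cdot \frac{1}{43} = \left(- \frac{1}{5273}\right) \frac{1}{43} = - \frac{1}{226739} \approx -4.4104 \cdot 10^{-6}$)
$\sqrt{44 + \left(3 + 1 \cdot 1\right)} K = \sqrt{44 + \left(3 + 1 \cdot 1\right)} \left(- \frac{1}{226739}\right) = \sqrt{44 + \left(3 + 1\right)} \left(- \frac{1}{226739}\right) = \sqrt{44 + 4} \left(- \frac{1}{226739}\right) = \sqrt{48} \left(- \frac{1}{226739}\right) = 4 \sqrt{3} \left(- \frac{1}{226739}\right) = - \frac{4 \sqrt{3}}{226739}$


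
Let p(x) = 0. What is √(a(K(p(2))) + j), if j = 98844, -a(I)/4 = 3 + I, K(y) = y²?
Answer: 4*√6177 ≈ 314.38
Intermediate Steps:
a(I) = -12 - 4*I (a(I) = -4*(3 + I) = -12 - 4*I)
√(a(K(p(2))) + j) = √((-12 - 4*0²) + 98844) = √((-12 - 4*0) + 98844) = √((-12 + 0) + 98844) = √(-12 + 98844) = √98832 = 4*√6177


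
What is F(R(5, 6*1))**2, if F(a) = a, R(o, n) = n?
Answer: 36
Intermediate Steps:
F(R(5, 6*1))**2 = (6*1)**2 = 6**2 = 36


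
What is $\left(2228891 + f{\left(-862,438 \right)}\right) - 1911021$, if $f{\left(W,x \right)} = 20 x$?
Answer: $326630$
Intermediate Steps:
$\left(2228891 + f{\left(-862,438 \right)}\right) - 1911021 = \left(2228891 + 20 \cdot 438\right) - 1911021 = \left(2228891 + 8760\right) - 1911021 = 2237651 - 1911021 = 326630$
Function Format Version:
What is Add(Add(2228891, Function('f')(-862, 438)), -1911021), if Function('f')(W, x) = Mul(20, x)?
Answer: 326630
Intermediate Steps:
Add(Add(2228891, Function('f')(-862, 438)), -1911021) = Add(Add(2228891, Mul(20, 438)), -1911021) = Add(Add(2228891, 8760), -1911021) = Add(2237651, -1911021) = 326630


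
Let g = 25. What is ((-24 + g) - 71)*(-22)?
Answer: 1540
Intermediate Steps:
((-24 + g) - 71)*(-22) = ((-24 + 25) - 71)*(-22) = (1 - 71)*(-22) = -70*(-22) = 1540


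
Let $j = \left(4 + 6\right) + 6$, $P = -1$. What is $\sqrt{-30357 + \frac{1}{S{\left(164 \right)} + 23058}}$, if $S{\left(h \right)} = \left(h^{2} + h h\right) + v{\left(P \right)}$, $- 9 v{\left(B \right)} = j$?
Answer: $\frac{3 i \sqrt{1613500150229954}}{691634} \approx 174.23 i$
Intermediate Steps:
$j = 16$ ($j = 10 + 6 = 16$)
$v{\left(B \right)} = - \frac{16}{9}$ ($v{\left(B \right)} = \left(- \frac{1}{9}\right) 16 = - \frac{16}{9}$)
$S{\left(h \right)} = - \frac{16}{9} + 2 h^{2}$ ($S{\left(h \right)} = \left(h^{2} + h h\right) - \frac{16}{9} = \left(h^{2} + h^{2}\right) - \frac{16}{9} = 2 h^{2} - \frac{16}{9} = - \frac{16}{9} + 2 h^{2}$)
$\sqrt{-30357 + \frac{1}{S{\left(164 \right)} + 23058}} = \sqrt{-30357 + \frac{1}{\left(- \frac{16}{9} + 2 \cdot 164^{2}\right) + 23058}} = \sqrt{-30357 + \frac{1}{\left(- \frac{16}{9} + 2 \cdot 26896\right) + 23058}} = \sqrt{-30357 + \frac{1}{\left(- \frac{16}{9} + 53792\right) + 23058}} = \sqrt{-30357 + \frac{1}{\frac{484112}{9} + 23058}} = \sqrt{-30357 + \frac{1}{\frac{691634}{9}}} = \sqrt{-30357 + \frac{9}{691634}} = \sqrt{- \frac{20995933329}{691634}} = \frac{3 i \sqrt{1613500150229954}}{691634}$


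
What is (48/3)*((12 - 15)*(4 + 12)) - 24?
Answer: -792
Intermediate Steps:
(48/3)*((12 - 15)*(4 + 12)) - 24 = (48*(1/3))*(-3*16) - 24 = 16*(-48) - 24 = -768 - 24 = -792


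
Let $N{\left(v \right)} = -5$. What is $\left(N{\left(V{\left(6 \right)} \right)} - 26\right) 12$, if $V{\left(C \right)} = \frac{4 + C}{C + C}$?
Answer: $-372$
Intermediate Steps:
$V{\left(C \right)} = \frac{4 + C}{2 C}$
$\left(N{\left(V{\left(6 \right)} \right)} - 26\right) 12 = \left(-5 - 26\right) 12 = \left(-31\right) 12 = -372$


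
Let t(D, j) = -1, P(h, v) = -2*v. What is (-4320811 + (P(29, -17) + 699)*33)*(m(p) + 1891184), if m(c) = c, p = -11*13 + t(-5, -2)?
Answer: -8125084066880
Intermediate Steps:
p = -144 (p = -11*13 - 1 = -143 - 1 = -144)
(-4320811 + (P(29, -17) + 699)*33)*(m(p) + 1891184) = (-4320811 + (-2*(-17) + 699)*33)*(-144 + 1891184) = (-4320811 + (34 + 699)*33)*1891040 = (-4320811 + 733*33)*1891040 = (-4320811 + 24189)*1891040 = -4296622*1891040 = -8125084066880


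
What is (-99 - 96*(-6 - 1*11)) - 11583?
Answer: -10050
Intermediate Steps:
(-99 - 96*(-6 - 1*11)) - 11583 = (-99 - 96*(-6 - 11)) - 11583 = (-99 - 96*(-17)) - 11583 = (-99 + 1632) - 11583 = 1533 - 11583 = -10050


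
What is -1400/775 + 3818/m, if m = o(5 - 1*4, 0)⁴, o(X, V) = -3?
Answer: 113822/2511 ≈ 45.329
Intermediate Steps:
m = 81 (m = (-3)⁴ = 81)
-1400/775 + 3818/m = -1400/775 + 3818/81 = -1400*1/775 + 3818*(1/81) = -56/31 + 3818/81 = 113822/2511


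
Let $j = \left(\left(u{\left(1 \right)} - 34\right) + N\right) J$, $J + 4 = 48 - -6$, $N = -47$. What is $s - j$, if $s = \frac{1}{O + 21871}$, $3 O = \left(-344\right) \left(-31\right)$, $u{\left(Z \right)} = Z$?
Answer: $\frac{305108003}{76277} \approx 4000.0$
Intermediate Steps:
$O = \frac{10664}{3}$ ($O = \frac{\left(-344\right) \left(-31\right)}{3} = \frac{1}{3} \cdot 10664 = \frac{10664}{3} \approx 3554.7$)
$J = 50$ ($J = -4 + \left(48 - -6\right) = -4 + \left(48 + 6\right) = -4 + 54 = 50$)
$s = \frac{3}{76277}$ ($s = \frac{1}{\frac{10664}{3} + 21871} = \frac{1}{\frac{76277}{3}} = \frac{3}{76277} \approx 3.933 \cdot 10^{-5}$)
$j = -4000$ ($j = \left(\left(1 - 34\right) - 47\right) 50 = \left(-33 - 47\right) 50 = \left(-80\right) 50 = -4000$)
$s - j = \frac{3}{76277} - -4000 = \frac{3}{76277} + 4000 = \frac{305108003}{76277}$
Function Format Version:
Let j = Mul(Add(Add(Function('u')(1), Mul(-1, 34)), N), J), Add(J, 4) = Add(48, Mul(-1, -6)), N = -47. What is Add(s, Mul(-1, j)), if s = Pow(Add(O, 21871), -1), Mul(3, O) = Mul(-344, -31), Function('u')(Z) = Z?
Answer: Rational(305108003, 76277) ≈ 4000.0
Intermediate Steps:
O = Rational(10664, 3) (O = Mul(Rational(1, 3), Mul(-344, -31)) = Mul(Rational(1, 3), 10664) = Rational(10664, 3) ≈ 3554.7)
J = 50 (J = Add(-4, Add(48, Mul(-1, -6))) = Add(-4, Add(48, 6)) = Add(-4, 54) = 50)
s = Rational(3, 76277) (s = Pow(Add(Rational(10664, 3), 21871), -1) = Pow(Rational(76277, 3), -1) = Rational(3, 76277) ≈ 3.9330e-5)
j = -4000 (j = Mul(Add(Add(1, Mul(-1, 34)), -47), 50) = Mul(Add(Add(1, -34), -47), 50) = Mul(Add(-33, -47), 50) = Mul(-80, 50) = -4000)
Add(s, Mul(-1, j)) = Add(Rational(3, 76277), Mul(-1, -4000)) = Add(Rational(3, 76277), 4000) = Rational(305108003, 76277)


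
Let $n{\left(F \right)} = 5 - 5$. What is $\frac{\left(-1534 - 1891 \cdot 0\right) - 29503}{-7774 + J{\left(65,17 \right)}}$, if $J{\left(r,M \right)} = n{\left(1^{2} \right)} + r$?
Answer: $\frac{31037}{7709} \approx 4.0261$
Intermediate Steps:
$n{\left(F \right)} = 0$
$J{\left(r,M \right)} = r$ ($J{\left(r,M \right)} = 0 + r = r$)
$\frac{\left(-1534 - 1891 \cdot 0\right) - 29503}{-7774 + J{\left(65,17 \right)}} = \frac{\left(-1534 - 1891 \cdot 0\right) - 29503}{-7774 + 65} = \frac{\left(-1534 - 0\right) - 29503}{-7709} = \left(\left(-1534 + 0\right) - 29503\right) \left(- \frac{1}{7709}\right) = \left(-1534 - 29503\right) \left(- \frac{1}{7709}\right) = \left(-31037\right) \left(- \frac{1}{7709}\right) = \frac{31037}{7709}$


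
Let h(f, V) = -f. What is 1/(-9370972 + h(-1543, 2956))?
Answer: -1/9369429 ≈ -1.0673e-7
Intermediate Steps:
1/(-9370972 + h(-1543, 2956)) = 1/(-9370972 - 1*(-1543)) = 1/(-9370972 + 1543) = 1/(-9369429) = -1/9369429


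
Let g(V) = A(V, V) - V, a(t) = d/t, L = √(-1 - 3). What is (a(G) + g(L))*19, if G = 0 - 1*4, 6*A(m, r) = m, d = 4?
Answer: -19 - 95*I/3 ≈ -19.0 - 31.667*I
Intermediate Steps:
A(m, r) = m/6
G = -4 (G = 0 - 4 = -4)
L = 2*I (L = √(-4) = 2*I ≈ 2.0*I)
a(t) = 4/t
g(V) = -5*V/6 (g(V) = V/6 - V = -5*V/6)
(a(G) + g(L))*19 = (4/(-4) - 5*I/3)*19 = (4*(-¼) - 5*I/3)*19 = (-1 - 5*I/3)*19 = -19 - 95*I/3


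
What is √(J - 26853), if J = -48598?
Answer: I*√75451 ≈ 274.68*I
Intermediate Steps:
√(J - 26853) = √(-48598 - 26853) = √(-75451) = I*√75451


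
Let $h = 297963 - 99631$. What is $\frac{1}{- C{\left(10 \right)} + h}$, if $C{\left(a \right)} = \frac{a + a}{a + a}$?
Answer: $\frac{1}{198331} \approx 5.0421 \cdot 10^{-6}$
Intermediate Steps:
$C{\left(a \right)} = 1$ ($C{\left(a \right)} = \frac{2 a}{2 a} = 2 a \frac{1}{2 a} = 1$)
$h = 198332$
$\frac{1}{- C{\left(10 \right)} + h} = \frac{1}{\left(-1\right) 1 + 198332} = \frac{1}{-1 + 198332} = \frac{1}{198331}$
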